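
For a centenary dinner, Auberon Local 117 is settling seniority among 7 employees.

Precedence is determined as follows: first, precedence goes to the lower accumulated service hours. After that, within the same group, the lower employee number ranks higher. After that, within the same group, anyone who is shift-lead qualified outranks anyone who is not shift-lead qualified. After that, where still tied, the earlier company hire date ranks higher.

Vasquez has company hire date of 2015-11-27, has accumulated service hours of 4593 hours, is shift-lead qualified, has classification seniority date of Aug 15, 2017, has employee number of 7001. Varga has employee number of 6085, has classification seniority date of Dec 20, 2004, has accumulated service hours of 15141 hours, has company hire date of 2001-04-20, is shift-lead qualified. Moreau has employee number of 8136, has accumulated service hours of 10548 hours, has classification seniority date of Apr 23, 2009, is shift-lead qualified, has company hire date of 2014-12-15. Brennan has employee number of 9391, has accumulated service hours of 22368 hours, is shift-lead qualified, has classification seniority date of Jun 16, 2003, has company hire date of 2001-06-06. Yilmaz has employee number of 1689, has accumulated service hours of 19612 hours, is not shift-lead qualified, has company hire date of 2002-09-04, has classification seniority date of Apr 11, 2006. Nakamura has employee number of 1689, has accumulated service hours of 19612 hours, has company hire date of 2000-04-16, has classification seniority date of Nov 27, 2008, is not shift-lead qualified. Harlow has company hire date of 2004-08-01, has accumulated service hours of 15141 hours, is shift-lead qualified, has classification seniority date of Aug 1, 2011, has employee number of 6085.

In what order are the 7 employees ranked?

Vasquez, Moreau, Varga, Harlow, Nakamura, Yilmaz, Brennan

By accumulated service hours (lower first): Vasquez (4593 hours); then Moreau (10548 hours); then Varga and Harlow (both 15141 hours); then Nakamura and Yilmaz (both 19612 hours); then Brennan (22368 hours).
Varga and Harlow both have employee number 6085, so the next rule applies.
Varga and Harlow are each shift-lead qualified, so the next rule applies.
Among Varga and Harlow, by company hire date (earlier first): Varga (2001-04-20) before Harlow (2004-08-01).
Nakamura and Yilmaz both have employee number 1689, so the next rule applies.
Nakamura and Yilmaz are each not shift-lead qualified, so the next rule applies.
Among Nakamura and Yilmaz, by company hire date (earlier first): Nakamura (2000-04-16) before Yilmaz (2002-09-04).
Full order: Vasquez, Moreau, Varga, Harlow, Nakamura, Yilmaz, Brennan.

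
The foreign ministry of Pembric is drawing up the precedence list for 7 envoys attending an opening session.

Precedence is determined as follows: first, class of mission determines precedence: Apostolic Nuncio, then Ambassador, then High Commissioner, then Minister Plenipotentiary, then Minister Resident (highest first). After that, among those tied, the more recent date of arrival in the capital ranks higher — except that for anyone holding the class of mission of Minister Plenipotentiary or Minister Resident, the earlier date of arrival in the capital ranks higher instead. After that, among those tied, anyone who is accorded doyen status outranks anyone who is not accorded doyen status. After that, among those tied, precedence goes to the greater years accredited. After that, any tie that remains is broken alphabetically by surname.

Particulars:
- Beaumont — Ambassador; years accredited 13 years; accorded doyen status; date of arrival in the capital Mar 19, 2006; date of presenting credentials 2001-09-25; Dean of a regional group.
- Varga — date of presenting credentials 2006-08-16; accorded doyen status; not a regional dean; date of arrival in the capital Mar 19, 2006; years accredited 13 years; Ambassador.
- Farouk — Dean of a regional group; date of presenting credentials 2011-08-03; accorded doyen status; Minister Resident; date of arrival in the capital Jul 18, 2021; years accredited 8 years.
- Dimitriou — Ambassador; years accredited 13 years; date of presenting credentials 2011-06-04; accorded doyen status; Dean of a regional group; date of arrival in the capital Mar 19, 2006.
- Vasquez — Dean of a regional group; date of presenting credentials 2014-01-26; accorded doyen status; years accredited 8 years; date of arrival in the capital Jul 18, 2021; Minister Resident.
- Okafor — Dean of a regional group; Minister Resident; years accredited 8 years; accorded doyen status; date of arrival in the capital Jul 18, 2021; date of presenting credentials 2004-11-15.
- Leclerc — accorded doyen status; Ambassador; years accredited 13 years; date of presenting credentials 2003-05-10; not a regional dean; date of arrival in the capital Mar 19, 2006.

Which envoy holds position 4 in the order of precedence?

Varga

By class of mission: Beaumont, Dimitriou, Leclerc and Varga (Ambassador); then Farouk, Okafor and Vasquez (Minister Resident).
Beaumont, Dimitriou, Leclerc and Varga all have date of arrival in the capital Mar 19, 2006, so the next rule applies.
Beaumont, Dimitriou, Leclerc and Varga are each accorded doyen status, so the next rule applies.
Beaumont, Dimitriou, Leclerc and Varga all have years accredited 13 years, so the next rule applies.
Among Beaumont, Dimitriou, Leclerc and Varga, alphabetically by surname: Beaumont before Dimitriou before Leclerc before Varga.
Farouk, Okafor and Vasquez all have date of arrival in the capital Jul 18, 2021, so the next rule applies.
Farouk, Okafor and Vasquez are each accorded doyen status, so the next rule applies.
Farouk, Okafor and Vasquez all have years accredited 8 years, so the next rule applies.
Among Farouk, Okafor and Vasquez, alphabetically by surname: Farouk before Okafor before Vasquez.
Order: Beaumont, Dimitriou, Leclerc, Varga, Farouk, Okafor, Vasquez.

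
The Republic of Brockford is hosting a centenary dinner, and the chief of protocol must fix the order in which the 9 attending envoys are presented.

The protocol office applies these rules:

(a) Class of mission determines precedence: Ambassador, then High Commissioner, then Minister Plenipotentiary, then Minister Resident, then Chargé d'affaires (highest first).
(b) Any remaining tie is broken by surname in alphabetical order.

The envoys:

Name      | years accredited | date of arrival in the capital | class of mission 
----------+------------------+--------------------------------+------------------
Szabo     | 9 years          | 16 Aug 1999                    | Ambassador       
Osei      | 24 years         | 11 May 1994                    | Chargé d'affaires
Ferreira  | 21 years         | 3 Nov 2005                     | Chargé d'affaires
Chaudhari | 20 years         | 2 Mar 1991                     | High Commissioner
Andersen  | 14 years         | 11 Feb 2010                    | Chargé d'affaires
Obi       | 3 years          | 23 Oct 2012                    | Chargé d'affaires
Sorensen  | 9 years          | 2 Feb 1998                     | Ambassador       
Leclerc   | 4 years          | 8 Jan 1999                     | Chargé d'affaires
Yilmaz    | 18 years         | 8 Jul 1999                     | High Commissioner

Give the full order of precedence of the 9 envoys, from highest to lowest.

Sorensen, Szabo, Chaudhari, Yilmaz, Andersen, Ferreira, Leclerc, Obi, Osei

By class of mission: Sorensen and Szabo (Ambassador); then Chaudhari and Yilmaz (High Commissioner); then Andersen, Ferreira, Leclerc, Obi and Osei (Chargé d'affaires).
Among Sorensen and Szabo, alphabetically by surname: Sorensen before Szabo.
Among Chaudhari and Yilmaz, alphabetically by surname: Chaudhari before Yilmaz.
Among Andersen, Ferreira, Leclerc, Obi and Osei, alphabetically by surname: Andersen before Ferreira before Leclerc before Obi before Osei.
Full order: Sorensen, Szabo, Chaudhari, Yilmaz, Andersen, Ferreira, Leclerc, Obi, Osei.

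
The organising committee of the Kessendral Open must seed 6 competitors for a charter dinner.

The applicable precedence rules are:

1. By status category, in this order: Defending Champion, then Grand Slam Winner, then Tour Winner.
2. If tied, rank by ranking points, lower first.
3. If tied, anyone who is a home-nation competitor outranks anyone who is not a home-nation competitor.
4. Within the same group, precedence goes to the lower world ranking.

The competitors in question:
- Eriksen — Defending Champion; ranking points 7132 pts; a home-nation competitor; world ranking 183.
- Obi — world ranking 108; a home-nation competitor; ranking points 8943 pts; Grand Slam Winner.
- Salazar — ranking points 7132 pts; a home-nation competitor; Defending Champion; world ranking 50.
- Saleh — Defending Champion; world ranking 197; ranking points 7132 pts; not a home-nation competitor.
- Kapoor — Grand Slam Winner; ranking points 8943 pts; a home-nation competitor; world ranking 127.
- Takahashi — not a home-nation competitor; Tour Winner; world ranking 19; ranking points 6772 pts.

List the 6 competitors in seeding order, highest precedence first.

By status category: Salazar, Eriksen and Saleh (Defending Champion); then Obi and Kapoor (Grand Slam Winner); then Takahashi (Tour Winner).
Salazar, Eriksen and Saleh all have ranking points 7132 pts, so the next rule applies.
Among Salazar, Eriksen and Saleh, a home-nation competitor before not a home-nation competitor: Salazar and Eriksen (a home-nation competitor) before Saleh (not a home-nation competitor).
Among Salazar and Eriksen, by world ranking (lower first): Salazar (50) before Eriksen (183).
Obi and Kapoor both have ranking points 8943 pts, so the next rule applies.
Obi and Kapoor are each a home-nation competitor, so the next rule applies.
Among Obi and Kapoor, by world ranking (lower first): Obi (108) before Kapoor (127).
Full order: Salazar, Eriksen, Saleh, Obi, Kapoor, Takahashi.

Salazar, Eriksen, Saleh, Obi, Kapoor, Takahashi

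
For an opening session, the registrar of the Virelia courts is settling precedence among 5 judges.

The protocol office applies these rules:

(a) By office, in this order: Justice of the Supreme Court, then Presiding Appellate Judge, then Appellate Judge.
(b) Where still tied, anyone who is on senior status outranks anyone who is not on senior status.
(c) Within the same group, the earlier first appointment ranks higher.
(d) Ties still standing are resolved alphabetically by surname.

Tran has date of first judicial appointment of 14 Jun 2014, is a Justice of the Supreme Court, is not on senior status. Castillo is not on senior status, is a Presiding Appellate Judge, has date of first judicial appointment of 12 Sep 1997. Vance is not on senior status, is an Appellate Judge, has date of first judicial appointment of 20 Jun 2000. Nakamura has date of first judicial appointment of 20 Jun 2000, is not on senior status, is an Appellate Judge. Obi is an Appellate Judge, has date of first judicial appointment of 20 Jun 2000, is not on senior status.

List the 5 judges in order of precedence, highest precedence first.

Tran, Castillo, Nakamura, Obi, Vance

By office: Tran (Justice of the Supreme Court); then Castillo (Presiding Appellate Judge); then Nakamura, Obi and Vance (Appellate Judge).
Nakamura, Obi and Vance are each not on senior status, so the next rule applies.
Nakamura, Obi and Vance all have date of first judicial appointment 20 Jun 2000, so the next rule applies.
Among Nakamura, Obi and Vance, alphabetically by surname: Nakamura before Obi before Vance.
Full order: Tran, Castillo, Nakamura, Obi, Vance.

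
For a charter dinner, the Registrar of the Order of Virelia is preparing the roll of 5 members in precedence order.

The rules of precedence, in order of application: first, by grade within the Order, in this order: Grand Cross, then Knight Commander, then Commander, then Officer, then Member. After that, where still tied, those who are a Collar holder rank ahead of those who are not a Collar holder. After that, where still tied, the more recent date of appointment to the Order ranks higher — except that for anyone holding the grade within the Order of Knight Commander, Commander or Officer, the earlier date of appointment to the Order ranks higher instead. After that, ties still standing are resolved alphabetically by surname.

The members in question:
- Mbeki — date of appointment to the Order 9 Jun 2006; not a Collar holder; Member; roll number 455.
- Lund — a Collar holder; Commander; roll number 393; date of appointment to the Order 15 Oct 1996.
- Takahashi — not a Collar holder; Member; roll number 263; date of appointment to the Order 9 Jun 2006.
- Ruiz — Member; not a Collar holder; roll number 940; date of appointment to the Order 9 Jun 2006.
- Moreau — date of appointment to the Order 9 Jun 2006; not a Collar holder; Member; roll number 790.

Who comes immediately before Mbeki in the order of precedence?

By grade within the Order: Lund (Commander); then Mbeki, Moreau, Ruiz and Takahashi (Member).
Mbeki, Moreau, Ruiz and Takahashi are each not a Collar holder, so the next rule applies.
Mbeki, Moreau, Ruiz and Takahashi all have date of appointment to the Order 9 Jun 2006, so the next rule applies.
Among Mbeki, Moreau, Ruiz and Takahashi, alphabetically by surname: Mbeki before Moreau before Ruiz before Takahashi.
Order: Lund, Mbeki, Moreau, Ruiz, Takahashi.

Lund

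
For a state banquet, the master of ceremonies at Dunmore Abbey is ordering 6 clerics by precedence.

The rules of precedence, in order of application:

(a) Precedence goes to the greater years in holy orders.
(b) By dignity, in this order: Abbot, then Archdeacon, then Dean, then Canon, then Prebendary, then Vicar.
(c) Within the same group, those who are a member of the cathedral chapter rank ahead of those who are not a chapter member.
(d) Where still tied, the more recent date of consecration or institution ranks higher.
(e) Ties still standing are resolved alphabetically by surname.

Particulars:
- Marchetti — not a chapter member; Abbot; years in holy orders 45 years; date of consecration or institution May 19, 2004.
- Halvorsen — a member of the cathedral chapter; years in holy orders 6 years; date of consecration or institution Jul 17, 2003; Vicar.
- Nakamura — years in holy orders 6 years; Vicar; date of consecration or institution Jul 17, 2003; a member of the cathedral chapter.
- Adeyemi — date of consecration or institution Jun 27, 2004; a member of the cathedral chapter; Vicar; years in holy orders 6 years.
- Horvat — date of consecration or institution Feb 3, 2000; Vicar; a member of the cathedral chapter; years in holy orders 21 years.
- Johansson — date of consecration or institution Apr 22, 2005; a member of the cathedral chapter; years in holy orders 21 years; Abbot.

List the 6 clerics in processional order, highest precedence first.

By years in holy orders (higher first): Marchetti (45 years); then Johansson and Horvat (both 21 years); then Adeyemi, Halvorsen and Nakamura (each 6 years).
Among Johansson and Horvat, by dignity: Johansson (Abbot) before Horvat (Vicar).
Adeyemi, Halvorsen and Nakamura are each Vicar, so the next rule applies.
Adeyemi, Halvorsen and Nakamura are each a member of the cathedral chapter, so the next rule applies.
Among Adeyemi, Halvorsen and Nakamura, by date of consecration or institution (later first): Adeyemi (Jun 27, 2004) before Halvorsen and Nakamura (Jul 17, 2003).
Among Halvorsen and Nakamura, alphabetically by surname: Halvorsen before Nakamura.
Full order: Marchetti, Johansson, Horvat, Adeyemi, Halvorsen, Nakamura.

Marchetti, Johansson, Horvat, Adeyemi, Halvorsen, Nakamura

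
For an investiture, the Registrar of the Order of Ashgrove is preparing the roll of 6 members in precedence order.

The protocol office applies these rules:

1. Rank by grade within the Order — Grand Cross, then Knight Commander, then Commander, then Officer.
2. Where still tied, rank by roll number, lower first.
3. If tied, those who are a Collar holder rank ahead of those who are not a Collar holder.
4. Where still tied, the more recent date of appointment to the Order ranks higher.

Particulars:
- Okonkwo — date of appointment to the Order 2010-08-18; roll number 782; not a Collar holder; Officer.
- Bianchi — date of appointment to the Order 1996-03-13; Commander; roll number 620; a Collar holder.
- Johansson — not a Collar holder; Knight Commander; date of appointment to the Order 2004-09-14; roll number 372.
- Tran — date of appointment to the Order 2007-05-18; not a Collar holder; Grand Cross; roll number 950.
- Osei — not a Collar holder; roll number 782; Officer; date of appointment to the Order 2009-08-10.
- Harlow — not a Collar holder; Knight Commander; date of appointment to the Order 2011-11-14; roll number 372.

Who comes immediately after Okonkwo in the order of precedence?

By grade within the Order: Tran (Grand Cross); then Harlow and Johansson (Knight Commander); then Bianchi (Commander); then Okonkwo and Osei (Officer).
Harlow and Johansson both have roll number 372, so the next rule applies.
Harlow and Johansson are each not a Collar holder, so the next rule applies.
Among Harlow and Johansson, by date of appointment to the Order (later first): Harlow (2011-11-14) before Johansson (2004-09-14).
Okonkwo and Osei both have roll number 782, so the next rule applies.
Okonkwo and Osei are each not a Collar holder, so the next rule applies.
Among Okonkwo and Osei, by date of appointment to the Order (later first): Okonkwo (2010-08-18) before Osei (2009-08-10).
Order: Tran, Harlow, Johansson, Bianchi, Okonkwo, Osei.

Osei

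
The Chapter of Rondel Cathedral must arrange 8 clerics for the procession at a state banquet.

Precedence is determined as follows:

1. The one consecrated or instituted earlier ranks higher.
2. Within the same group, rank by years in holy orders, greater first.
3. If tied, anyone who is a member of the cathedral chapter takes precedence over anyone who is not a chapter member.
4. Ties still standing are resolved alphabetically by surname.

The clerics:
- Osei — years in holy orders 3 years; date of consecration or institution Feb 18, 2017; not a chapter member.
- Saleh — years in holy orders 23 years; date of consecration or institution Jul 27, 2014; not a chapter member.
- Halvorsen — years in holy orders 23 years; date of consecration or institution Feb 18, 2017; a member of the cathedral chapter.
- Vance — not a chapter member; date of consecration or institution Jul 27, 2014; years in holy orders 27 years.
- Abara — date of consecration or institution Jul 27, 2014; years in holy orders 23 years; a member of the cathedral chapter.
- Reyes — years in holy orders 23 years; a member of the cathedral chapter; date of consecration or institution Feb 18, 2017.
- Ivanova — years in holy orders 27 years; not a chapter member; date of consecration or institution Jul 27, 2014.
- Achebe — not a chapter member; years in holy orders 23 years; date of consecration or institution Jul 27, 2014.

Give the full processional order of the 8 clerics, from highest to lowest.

By date of consecration or institution (earlier first): Ivanova, Vance, Abara, Achebe and Saleh (each Jul 27, 2014); then Halvorsen, Reyes and Osei (each Feb 18, 2017).
Among Ivanova, Vance, Abara, Achebe and Saleh, by years in holy orders (higher first): Ivanova and Vance (27 years) before Abara, Achebe and Saleh (23 years).
Ivanova and Vance are each not a chapter member, so the next rule applies.
Among Ivanova and Vance, alphabetically by surname: Ivanova before Vance.
Among Abara, Achebe and Saleh, a member of the cathedral chapter before not a chapter member: Abara (a member of the cathedral chapter) before Achebe and Saleh (not a chapter member).
Among Achebe and Saleh, alphabetically by surname: Achebe before Saleh.
Among Halvorsen, Reyes and Osei, by years in holy orders (higher first): Halvorsen and Reyes (23 years) before Osei (3 years).
Halvorsen and Reyes are each a member of the cathedral chapter, so the next rule applies.
Among Halvorsen and Reyes, alphabetically by surname: Halvorsen before Reyes.
Full order: Ivanova, Vance, Abara, Achebe, Saleh, Halvorsen, Reyes, Osei.

Ivanova, Vance, Abara, Achebe, Saleh, Halvorsen, Reyes, Osei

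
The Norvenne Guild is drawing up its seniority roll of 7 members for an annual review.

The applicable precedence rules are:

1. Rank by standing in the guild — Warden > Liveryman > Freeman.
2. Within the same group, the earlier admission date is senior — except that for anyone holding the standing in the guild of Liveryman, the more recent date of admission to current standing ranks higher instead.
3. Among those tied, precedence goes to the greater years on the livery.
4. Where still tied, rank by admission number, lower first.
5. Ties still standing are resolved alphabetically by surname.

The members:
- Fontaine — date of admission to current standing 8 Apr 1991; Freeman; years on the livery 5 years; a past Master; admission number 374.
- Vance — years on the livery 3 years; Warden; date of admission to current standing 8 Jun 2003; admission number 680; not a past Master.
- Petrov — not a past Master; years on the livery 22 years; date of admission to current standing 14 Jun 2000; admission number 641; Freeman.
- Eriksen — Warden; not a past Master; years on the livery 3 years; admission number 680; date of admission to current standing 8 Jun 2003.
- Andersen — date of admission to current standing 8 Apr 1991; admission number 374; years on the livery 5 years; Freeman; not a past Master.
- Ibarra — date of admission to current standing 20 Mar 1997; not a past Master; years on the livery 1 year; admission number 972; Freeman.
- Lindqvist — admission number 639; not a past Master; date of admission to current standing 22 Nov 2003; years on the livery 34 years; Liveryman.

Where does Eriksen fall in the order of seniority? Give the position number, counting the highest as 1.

1

By standing in the guild: Eriksen and Vance (Warden); then Lindqvist (Liveryman); then Andersen, Fontaine, Ibarra and Petrov (Freeman).
Eriksen and Vance both have date of admission to current standing 8 Jun 2003, so the next rule applies.
Eriksen and Vance both have years on the livery 3 years, so the next rule applies.
Eriksen and Vance both have admission number 680, so the next rule applies.
Among Eriksen and Vance, alphabetically by surname: Eriksen before Vance.
Among Andersen, Fontaine, Ibarra and Petrov, by date of admission to current standing (earlier first): Andersen and Fontaine (8 Apr 1991) before Ibarra (20 Mar 1997) before Petrov (14 Jun 2000).
Andersen and Fontaine both have years on the livery 5 years, so the next rule applies.
Andersen and Fontaine both have admission number 374, so the next rule applies.
Among Andersen and Fontaine, alphabetically by surname: Andersen before Fontaine.
Order: Eriksen, Vance, Lindqvist, Andersen, Fontaine, Ibarra, Petrov. So position 1.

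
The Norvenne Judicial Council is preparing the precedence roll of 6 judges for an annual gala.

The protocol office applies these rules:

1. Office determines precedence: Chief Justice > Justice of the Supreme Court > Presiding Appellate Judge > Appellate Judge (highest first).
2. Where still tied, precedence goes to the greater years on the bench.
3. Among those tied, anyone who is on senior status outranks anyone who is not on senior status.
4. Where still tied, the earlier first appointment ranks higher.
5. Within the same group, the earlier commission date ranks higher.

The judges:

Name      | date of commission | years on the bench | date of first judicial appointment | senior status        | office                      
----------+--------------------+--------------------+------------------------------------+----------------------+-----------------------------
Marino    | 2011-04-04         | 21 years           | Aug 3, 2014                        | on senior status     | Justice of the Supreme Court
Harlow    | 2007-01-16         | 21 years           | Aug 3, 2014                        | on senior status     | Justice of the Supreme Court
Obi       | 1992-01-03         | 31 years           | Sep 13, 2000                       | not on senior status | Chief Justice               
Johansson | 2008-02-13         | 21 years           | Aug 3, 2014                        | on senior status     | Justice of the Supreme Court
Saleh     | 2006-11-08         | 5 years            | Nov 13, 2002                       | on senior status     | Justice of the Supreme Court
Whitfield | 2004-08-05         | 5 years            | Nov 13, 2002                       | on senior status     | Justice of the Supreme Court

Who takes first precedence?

By office: Obi (Chief Justice); then Harlow, Johansson, Marino, Whitfield and Saleh (Justice of the Supreme Court).
Among Harlow, Johansson, Marino, Whitfield and Saleh, by years on the bench (higher first): Harlow, Johansson and Marino (21 years) before Whitfield and Saleh (5 years).
Harlow, Johansson and Marino are each on senior status, so the next rule applies.
Harlow, Johansson and Marino all have date of first judicial appointment Aug 3, 2014, so the next rule applies.
Among Harlow, Johansson and Marino, by date of commission (earlier first): Harlow (2007-01-16) before Johansson (2008-02-13) before Marino (2011-04-04).
Whitfield and Saleh are each on senior status, so the next rule applies.
Whitfield and Saleh both have date of first judicial appointment Nov 13, 2002, so the next rule applies.
Among Whitfield and Saleh, by date of commission (earlier first): Whitfield (2004-08-05) before Saleh (2006-11-08).
Order: Obi, Harlow, Johansson, Marino, Whitfield, Saleh.

Obi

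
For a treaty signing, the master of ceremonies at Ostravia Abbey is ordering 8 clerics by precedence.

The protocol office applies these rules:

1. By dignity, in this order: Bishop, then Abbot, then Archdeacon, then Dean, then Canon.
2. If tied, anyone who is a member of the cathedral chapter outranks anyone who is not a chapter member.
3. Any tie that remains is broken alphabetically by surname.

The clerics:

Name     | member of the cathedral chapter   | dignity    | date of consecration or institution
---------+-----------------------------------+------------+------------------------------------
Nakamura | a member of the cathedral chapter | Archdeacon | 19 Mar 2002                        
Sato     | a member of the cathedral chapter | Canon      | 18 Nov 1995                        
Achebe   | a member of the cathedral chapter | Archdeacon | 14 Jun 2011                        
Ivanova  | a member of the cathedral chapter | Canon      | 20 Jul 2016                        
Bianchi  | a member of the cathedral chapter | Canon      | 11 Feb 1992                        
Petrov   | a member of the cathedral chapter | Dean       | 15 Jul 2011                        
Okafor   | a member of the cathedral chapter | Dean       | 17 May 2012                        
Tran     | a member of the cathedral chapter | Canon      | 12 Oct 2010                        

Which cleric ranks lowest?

By dignity: Achebe and Nakamura (Archdeacon); then Okafor and Petrov (Dean); then Bianchi, Ivanova, Sato and Tran (Canon).
Achebe and Nakamura are each a member of the cathedral chapter, so the next rule applies.
Among Achebe and Nakamura, alphabetically by surname: Achebe before Nakamura.
Okafor and Petrov are each a member of the cathedral chapter, so the next rule applies.
Among Okafor and Petrov, alphabetically by surname: Okafor before Petrov.
Bianchi, Ivanova, Sato and Tran are each a member of the cathedral chapter, so the next rule applies.
Among Bianchi, Ivanova, Sato and Tran, alphabetically by surname: Bianchi before Ivanova before Sato before Tran.
Order: Achebe, Nakamura, Okafor, Petrov, Bianchi, Ivanova, Sato, Tran.

Tran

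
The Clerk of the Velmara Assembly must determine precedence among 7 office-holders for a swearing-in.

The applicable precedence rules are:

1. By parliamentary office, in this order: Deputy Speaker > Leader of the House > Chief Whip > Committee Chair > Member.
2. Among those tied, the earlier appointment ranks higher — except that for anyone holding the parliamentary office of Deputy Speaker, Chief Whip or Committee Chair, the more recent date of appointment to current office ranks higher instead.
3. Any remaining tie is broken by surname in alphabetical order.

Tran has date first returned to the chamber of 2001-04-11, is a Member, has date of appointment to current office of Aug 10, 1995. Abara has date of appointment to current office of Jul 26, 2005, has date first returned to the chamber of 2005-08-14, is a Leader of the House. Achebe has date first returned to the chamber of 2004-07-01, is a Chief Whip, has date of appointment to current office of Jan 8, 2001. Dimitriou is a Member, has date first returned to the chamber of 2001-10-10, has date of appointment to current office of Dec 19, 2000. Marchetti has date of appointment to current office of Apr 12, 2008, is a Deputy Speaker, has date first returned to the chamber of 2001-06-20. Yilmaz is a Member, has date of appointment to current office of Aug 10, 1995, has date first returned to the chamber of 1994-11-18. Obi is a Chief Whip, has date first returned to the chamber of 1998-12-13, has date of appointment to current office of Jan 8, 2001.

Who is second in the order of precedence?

By parliamentary office: Marchetti (Deputy Speaker); then Abara (Leader of the House); then Achebe and Obi (Chief Whip); then Tran, Yilmaz and Dimitriou (Member).
Achebe and Obi both have date of appointment to current office Jan 8, 2001, so the next rule applies.
Among Achebe and Obi, alphabetically by surname: Achebe before Obi.
Among Tran, Yilmaz and Dimitriou, by date of appointment to current office (earlier first): Tran and Yilmaz (Aug 10, 1995) before Dimitriou (Dec 19, 2000).
Among Tran and Yilmaz, alphabetically by surname: Tran before Yilmaz.
Order: Marchetti, Abara, Achebe, Obi, Tran, Yilmaz, Dimitriou.

Abara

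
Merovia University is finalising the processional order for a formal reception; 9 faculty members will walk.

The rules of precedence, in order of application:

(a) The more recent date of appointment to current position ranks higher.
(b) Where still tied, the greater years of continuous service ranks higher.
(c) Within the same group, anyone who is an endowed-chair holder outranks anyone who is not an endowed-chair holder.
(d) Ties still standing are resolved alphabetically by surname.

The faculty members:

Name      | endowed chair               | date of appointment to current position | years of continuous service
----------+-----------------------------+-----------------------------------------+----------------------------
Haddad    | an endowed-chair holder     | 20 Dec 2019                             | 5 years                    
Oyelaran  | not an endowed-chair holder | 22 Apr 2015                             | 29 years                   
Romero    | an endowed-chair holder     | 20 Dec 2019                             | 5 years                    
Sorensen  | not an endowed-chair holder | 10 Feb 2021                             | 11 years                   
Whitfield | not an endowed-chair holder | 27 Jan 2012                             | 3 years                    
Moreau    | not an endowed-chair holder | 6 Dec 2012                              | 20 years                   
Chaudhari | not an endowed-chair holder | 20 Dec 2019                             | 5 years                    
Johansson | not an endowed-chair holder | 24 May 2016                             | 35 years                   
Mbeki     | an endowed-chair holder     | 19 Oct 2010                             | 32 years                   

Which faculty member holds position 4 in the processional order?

By date of appointment to current position (later first): Sorensen (10 Feb 2021); then Haddad, Romero and Chaudhari (each 20 Dec 2019); then Johansson (24 May 2016); then Oyelaran (22 Apr 2015); then Moreau (6 Dec 2012); then Whitfield (27 Jan 2012); then Mbeki (19 Oct 2010).
Haddad, Romero and Chaudhari all have years of continuous service 5 years, so the next rule applies.
Among Haddad, Romero and Chaudhari, an endowed-chair holder before not an endowed-chair holder: Haddad and Romero (an endowed-chair holder) before Chaudhari (not an endowed-chair holder).
Among Haddad and Romero, alphabetically by surname: Haddad before Romero.
Order: Sorensen, Haddad, Romero, Chaudhari, Johansson, Oyelaran, Moreau, Whitfield, Mbeki.

Chaudhari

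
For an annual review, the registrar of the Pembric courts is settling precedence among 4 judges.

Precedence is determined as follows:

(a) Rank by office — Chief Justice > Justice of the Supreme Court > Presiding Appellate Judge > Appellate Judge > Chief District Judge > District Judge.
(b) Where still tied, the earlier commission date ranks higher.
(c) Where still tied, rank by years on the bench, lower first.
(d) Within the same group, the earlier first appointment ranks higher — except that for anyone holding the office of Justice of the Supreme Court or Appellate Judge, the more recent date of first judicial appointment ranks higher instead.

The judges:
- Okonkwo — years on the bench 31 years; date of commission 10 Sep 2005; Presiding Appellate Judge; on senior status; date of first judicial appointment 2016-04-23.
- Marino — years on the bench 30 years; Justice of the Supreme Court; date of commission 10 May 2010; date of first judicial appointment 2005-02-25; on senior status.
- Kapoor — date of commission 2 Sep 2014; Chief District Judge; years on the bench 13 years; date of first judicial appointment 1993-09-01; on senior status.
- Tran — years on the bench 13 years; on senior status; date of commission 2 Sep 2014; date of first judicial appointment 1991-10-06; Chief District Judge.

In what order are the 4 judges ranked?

Marino, Okonkwo, Tran, Kapoor

By office: Marino (Justice of the Supreme Court); then Okonkwo (Presiding Appellate Judge); then Tran and Kapoor (Chief District Judge).
Tran and Kapoor both have date of commission 2 Sep 2014, so the next rule applies.
Tran and Kapoor both have years on the bench 13 years, so the next rule applies.
Among Tran and Kapoor, by date of first judicial appointment (earlier first): Tran (1991-10-06) before Kapoor (1993-09-01).
Full order: Marino, Okonkwo, Tran, Kapoor.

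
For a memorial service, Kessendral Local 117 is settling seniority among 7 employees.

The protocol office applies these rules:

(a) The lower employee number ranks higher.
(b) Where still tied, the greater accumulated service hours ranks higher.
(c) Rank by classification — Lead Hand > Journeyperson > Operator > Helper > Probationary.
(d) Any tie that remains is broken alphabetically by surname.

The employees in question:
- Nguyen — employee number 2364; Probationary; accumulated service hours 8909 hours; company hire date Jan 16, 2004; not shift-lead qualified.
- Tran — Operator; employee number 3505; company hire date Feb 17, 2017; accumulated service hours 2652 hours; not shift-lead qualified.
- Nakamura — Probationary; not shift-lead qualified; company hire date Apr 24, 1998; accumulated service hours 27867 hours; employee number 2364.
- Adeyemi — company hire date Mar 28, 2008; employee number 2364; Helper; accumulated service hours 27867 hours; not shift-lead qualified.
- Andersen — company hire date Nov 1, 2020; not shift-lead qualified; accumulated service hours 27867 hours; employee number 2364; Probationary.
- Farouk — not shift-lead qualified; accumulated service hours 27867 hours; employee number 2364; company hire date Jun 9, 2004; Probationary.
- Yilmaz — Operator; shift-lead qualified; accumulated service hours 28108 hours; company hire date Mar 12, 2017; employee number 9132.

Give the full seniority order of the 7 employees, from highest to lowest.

Adeyemi, Andersen, Farouk, Nakamura, Nguyen, Tran, Yilmaz

By employee number (lower first): Adeyemi, Andersen, Farouk, Nakamura and Nguyen (each 2364); then Tran (3505); then Yilmaz (9132).
Among Adeyemi, Andersen, Farouk, Nakamura and Nguyen, by accumulated service hours (higher first): Adeyemi, Andersen, Farouk and Nakamura (27867 hours) before Nguyen (8909 hours).
Among Adeyemi, Andersen, Farouk and Nakamura, by classification: Adeyemi (Helper) before Andersen, Farouk and Nakamura (Probationary).
Among Andersen, Farouk and Nakamura, alphabetically by surname: Andersen before Farouk before Nakamura.
Full order: Adeyemi, Andersen, Farouk, Nakamura, Nguyen, Tran, Yilmaz.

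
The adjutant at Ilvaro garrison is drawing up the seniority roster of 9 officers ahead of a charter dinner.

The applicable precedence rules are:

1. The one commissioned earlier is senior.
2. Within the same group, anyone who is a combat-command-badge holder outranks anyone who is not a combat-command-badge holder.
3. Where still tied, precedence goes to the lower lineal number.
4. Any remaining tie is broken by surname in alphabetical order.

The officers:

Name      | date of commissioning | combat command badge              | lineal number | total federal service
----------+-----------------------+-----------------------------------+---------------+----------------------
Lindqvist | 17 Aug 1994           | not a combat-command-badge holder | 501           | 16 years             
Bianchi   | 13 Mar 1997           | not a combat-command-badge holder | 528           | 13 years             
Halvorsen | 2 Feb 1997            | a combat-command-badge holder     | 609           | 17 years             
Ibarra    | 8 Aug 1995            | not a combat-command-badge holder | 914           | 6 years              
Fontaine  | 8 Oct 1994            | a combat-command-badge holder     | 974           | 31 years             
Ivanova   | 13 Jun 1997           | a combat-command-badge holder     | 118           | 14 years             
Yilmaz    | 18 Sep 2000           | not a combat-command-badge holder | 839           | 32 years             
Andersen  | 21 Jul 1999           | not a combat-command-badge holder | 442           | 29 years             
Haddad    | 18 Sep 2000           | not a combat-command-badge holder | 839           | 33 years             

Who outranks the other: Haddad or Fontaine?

By date of commissioning (earlier first): Lindqvist (17 Aug 1994); then Fontaine (8 Oct 1994); then Ibarra (8 Aug 1995); then Halvorsen (2 Feb 1997); then Bianchi (13 Mar 1997); then Ivanova (13 Jun 1997); then Andersen (21 Jul 1999); then Haddad and Yilmaz (both 18 Sep 2000).
Haddad and Yilmaz are each not a combat-command-badge holder, so the next rule applies.
Haddad and Yilmaz both have lineal number 839, so the next rule applies.
Among Haddad and Yilmaz, alphabetically by surname: Haddad before Yilmaz.
So Fontaine takes precedence.

Fontaine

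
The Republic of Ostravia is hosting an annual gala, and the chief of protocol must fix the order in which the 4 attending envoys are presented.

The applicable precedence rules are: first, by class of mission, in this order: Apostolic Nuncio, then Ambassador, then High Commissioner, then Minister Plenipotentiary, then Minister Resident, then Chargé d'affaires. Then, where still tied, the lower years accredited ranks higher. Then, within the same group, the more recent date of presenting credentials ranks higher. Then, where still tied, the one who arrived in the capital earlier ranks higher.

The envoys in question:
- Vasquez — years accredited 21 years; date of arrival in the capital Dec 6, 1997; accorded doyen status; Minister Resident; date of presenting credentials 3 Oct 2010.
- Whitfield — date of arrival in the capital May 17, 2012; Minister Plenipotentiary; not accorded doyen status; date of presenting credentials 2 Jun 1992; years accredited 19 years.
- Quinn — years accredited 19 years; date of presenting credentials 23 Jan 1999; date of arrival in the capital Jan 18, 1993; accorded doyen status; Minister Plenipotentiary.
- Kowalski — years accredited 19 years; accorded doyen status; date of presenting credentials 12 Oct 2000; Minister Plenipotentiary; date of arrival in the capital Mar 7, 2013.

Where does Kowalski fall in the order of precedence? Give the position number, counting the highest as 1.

By class of mission: Kowalski, Quinn and Whitfield (Minister Plenipotentiary); then Vasquez (Minister Resident).
Kowalski, Quinn and Whitfield all have years accredited 19 years, so the next rule applies.
Among Kowalski, Quinn and Whitfield, by date of presenting credentials (later first): Kowalski (12 Oct 2000) before Quinn (23 Jan 1999) before Whitfield (2 Jun 1992).
Order: Kowalski, Quinn, Whitfield, Vasquez. So position 1.

1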